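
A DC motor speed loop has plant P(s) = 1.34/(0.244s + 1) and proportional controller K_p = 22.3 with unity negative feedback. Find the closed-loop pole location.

Closed loop: T(s) = K_p·P/(1+K_p·P) = 29.88/(0.244s + 1 + 29.88), with pole at s = −(1 + 29.88)/0.244 = −126.6.

s = -126.6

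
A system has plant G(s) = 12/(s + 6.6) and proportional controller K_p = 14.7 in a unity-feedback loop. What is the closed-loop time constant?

Closed-loop transfer function: T(s) = K_p·G(s)/(1 + K_p·G(s)) = 176.4/(s + 6.6 + 176.4) = 176.4/(s + 183).
Time constant τ = 1/183 = 0.00546 s.

τ = 0.00546 s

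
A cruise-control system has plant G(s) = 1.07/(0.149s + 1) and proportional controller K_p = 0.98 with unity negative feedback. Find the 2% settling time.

T_s ≈ 0.291 s

Closed loop: T(s) = K_p·G/(1+K_p·G) = 1.049/(0.149s + 1 + 1.049), with pole at s = −(1 + 1.049)/0.149 = −13.75.
τ = 1/13.75 = 0.07273 s, so 2% settling time ≈ 4τ = 0.291 s.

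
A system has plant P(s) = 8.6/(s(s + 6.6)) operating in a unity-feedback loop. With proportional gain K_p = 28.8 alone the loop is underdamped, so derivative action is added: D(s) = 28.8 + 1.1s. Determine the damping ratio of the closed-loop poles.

ζ = 0.51

Forward path: (28.8 + 1.1s)·8.6/(s(s+6.6)). The closed-loop characteristic equation is s² + (6.6 + 8.6·1.1)s + 8.6·28.8 = 0.
That is s² + 16.06s + 247.7 = 0, so ω_n = 15.74 rad/s and ζ = 16.06/(2·15.74) = 0.5102.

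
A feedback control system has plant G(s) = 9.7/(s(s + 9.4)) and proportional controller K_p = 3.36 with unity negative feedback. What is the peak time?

T_p = 0.969 s

Closed-loop characteristic equation: s² + 9.4s + 32.59 = 0, so ω_n = 5.709 rad/s and ζ = 9.4/(2·5.709) = 0.8233.
Damped frequency ω_d = ω_n√(1−ζ²) = 3.241 rad/s, so peak time T_p = π/ω_d = 0.969 s.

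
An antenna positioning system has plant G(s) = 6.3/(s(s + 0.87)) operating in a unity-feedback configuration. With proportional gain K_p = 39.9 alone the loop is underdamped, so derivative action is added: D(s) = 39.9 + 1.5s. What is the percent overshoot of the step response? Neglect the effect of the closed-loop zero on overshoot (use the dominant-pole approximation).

33.9%

Forward path: (39.9 + 1.5s)·6.3/(s(s+0.87)). The closed-loop characteristic equation is s² + (0.87 + 6.3·1.5)s + 6.3·39.9 = 0.
That is s² + 10.32s + 251.4 = 0, so ω_n = 15.85 rad/s and ζ = 10.32/(2·15.85) = 0.3255.
%OS = 100·exp(−πζ/√(1−ζ²)) = 33.9%.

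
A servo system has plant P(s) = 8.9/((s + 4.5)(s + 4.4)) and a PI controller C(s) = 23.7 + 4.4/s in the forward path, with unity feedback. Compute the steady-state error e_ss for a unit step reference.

0

The open loop C(s)P(s) has a pole at the origin (type 1), so the static position error constant is infinite and e_ss = 1/(1+∞) = 0.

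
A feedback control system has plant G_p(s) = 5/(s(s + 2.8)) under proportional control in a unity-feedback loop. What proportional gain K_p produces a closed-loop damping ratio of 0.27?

K_p = 5.38

Closed-loop characteristic equation: s² + 2.8s + K_p·5 = 0.
So ω_n = √(5K_p) and 2ζω_n = 2.8, giving ζ = 2.8/(2√(5K_p)).
Setting ζ = 0.27: √(5K_p) = 2.8/(2·0.27) = 5.185, so K_p = 26.89/5 = 5.38.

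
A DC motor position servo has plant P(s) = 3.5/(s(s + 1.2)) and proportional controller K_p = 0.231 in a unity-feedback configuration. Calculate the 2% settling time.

T_s ≈ 6.67 s

Closed-loop characteristic equation: s² + 1.2s + 0.8085 = 0, so ω_n = 0.8992 rad/s and ζ = 1.2/(2·0.8992) = 0.6673.
2% settling time T_s ≈ 4/(ζω_n) = 4/0.6 = 6.67 s.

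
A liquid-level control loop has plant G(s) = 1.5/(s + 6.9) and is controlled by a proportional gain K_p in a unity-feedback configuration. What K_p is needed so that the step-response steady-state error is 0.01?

K_p = 455

The loop is type 0, so e_ss(step) = 1/(1 + K_pos) with K_pos = K_p·G(0).
G(0) = 0.2174. Require 1/(1 + K_p·0.2174) = 0.01, so 1 + 0.2174·K_p = 100.
K_p = (100 − 1)/0.2174 = 455.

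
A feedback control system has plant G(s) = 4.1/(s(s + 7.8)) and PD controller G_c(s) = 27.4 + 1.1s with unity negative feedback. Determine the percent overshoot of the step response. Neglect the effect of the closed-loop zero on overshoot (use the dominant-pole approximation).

10.6%

Forward path: (27.4 + 1.1s)·4.1/(s(s+7.8)). The closed-loop characteristic equation is s² + (7.8 + 4.1·1.1)s + 4.1·27.4 = 0.
That is s² + 12.31s + 112.3 = 0, so ω_n = 10.6 rad/s and ζ = 12.31/(2·10.6) = 0.5807.
%OS = 100·exp(−πζ/√(1−ζ²)) = 10.6%.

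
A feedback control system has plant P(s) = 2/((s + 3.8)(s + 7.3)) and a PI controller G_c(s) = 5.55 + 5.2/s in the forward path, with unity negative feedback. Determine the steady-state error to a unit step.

The open loop G_c(s)P(s) has a pole at the origin (type 1), so the static position error constant is infinite and e_ss = 1/(1+∞) = 0.

0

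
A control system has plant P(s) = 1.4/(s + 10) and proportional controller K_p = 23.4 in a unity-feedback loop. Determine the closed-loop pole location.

Closed-loop transfer function: T(s) = K_p·P(s)/(1 + K_p·P(s)) = 32.76/(s + 10 + 32.76) = 32.76/(s + 42.76).
The closed-loop pole is at s = −42.76.

s = -42.76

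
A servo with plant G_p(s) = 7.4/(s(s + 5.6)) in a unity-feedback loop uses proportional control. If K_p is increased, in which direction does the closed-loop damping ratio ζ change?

decrease

ζ = 5.6/(2√(7.4K_p)); increasing K_p raises the denominator, so ζ falls.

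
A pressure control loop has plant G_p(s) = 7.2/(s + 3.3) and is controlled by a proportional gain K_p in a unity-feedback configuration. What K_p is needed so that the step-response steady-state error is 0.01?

Steady-state error for a unit step on this type-0 loop is 1/(1 + K_p·G_p(0)).
G_p(0) = 2.182. Require 1/(1 + K_p·2.182) = 0.01, so 1 + 2.182·K_p = 100.
K_p = (100 − 1)/2.182 = 45.4.

K_p = 45.4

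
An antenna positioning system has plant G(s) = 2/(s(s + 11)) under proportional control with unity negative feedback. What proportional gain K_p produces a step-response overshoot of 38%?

From %OS = 100·exp(−πζ/√(1−ζ²)) = 38%, ζ = −ln(0.38)/√(π²+ln²(0.38)) = 0.2943.
Characteristic equation s² + 11s + 2K_p = 0 gives ζ = 11/(2√(2K_p)).
Setting ζ = 0.2943: √(2K_p) = 11/(2·0.2943) = 18.69, so K_p = 349.1/2 = 175.

K_p = 175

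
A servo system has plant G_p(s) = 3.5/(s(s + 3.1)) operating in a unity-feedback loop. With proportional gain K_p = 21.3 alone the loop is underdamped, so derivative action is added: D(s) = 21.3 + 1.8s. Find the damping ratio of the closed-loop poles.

ζ = 0.544

Forward path: (21.3 + 1.8s)·3.5/(s(s+3.1)). The closed-loop characteristic equation is s² + (3.1 + 3.5·1.8)s + 3.5·21.3 = 0.
That is s² + 9.4s + 74.55 = 0, so ω_n = 8.634 rad/s and ζ = 9.4/(2·8.634) = 0.5443.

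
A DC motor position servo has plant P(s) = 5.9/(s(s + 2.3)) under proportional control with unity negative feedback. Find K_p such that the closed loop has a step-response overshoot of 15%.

From %OS = 100·exp(−πζ/√(1−ζ²)) = 15%, ζ = −ln(0.15)/√(π²+ln²(0.15)) = 0.5169.
Characteristic equation s² + 2.3s + 5.9K_p = 0 gives ζ = 2.3/(2√(5.9K_p)).
Setting ζ = 0.5169: √(5.9K_p) = 2.3/(2·0.5169) = 2.225, so K_p = 4.949/5.9 = 0.839.

K_p = 0.839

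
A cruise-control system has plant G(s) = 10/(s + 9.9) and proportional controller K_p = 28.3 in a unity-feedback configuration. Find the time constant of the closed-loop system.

τ = 0.00341 s

Closed-loop transfer function: T(s) = K_p·G(s)/(1 + K_p·G(s)) = 283/(s + 9.9 + 283) = 283/(s + 292.9).
Time constant τ = 1/292.9 = 0.00341 s.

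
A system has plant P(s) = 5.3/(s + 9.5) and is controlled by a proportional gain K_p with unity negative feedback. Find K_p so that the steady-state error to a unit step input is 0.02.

The loop is type 0, so e_ss(step) = 1/(1 + K_pos) with K_pos = K_p·P(0).
P(0) = 0.5579. Require 1/(1 + K_p·0.5579) = 0.02, so 1 + 0.5579·K_p = 50.
K_p = (50 − 1)/0.5579 = 87.8.

K_p = 87.8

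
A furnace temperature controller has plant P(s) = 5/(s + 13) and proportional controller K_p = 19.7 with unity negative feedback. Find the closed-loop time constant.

Closed-loop transfer function: T(s) = K_p·P(s)/(1 + K_p·P(s)) = 98.5/(s + 13 + 98.5) = 98.5/(s + 111.5).
Time constant τ = 1/111.5 = 0.00897 s.

τ = 0.00897 s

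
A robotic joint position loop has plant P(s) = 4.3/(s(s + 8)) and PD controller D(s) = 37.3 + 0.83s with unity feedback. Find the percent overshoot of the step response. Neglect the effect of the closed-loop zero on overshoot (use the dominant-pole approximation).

19.9%

Forward path: (37.3 + 0.83s)·4.3/(s(s+8)). The closed-loop characteristic equation is s² + (8 + 4.3·0.83)s + 4.3·37.3 = 0.
That is s² + 11.57s + 160.4 = 0, so ω_n = 12.66 rad/s and ζ = 11.57/(2·12.66) = 0.4567.
%OS = 100·exp(−πζ/√(1−ζ²)) = 19.9%.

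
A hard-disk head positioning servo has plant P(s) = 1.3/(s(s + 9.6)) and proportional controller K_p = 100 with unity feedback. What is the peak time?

T_p = 0.304 s

Closed-loop characteristic equation: s² + 9.6s + 130 = 0, so ω_n = 11.4 rad/s and ζ = 9.6/(2·11.4) = 0.421.
Damped frequency ω_d = ω_n√(1−ζ²) = 10.34 rad/s, so peak time T_p = π/ω_d = 0.304 s.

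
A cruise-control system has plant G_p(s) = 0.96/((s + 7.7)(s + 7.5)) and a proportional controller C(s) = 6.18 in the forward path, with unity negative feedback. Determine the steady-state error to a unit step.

0.907

The loop is type 0. Static position error constant K_pos = C(0)·G_p(0) = 6.18·0.01662 = 0.1027.
Steady-state error to a unit step: e_ss = 1/(1+K_pos) = 1/1.103 = 0.907.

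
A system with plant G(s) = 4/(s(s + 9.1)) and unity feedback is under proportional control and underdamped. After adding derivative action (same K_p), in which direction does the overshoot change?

The derivative term adds K·K_d to the s-coefficient of the characteristic equation, raising 2ζω_n while ω_n is unchanged; ζ increases, so overshoot decreases.

decrease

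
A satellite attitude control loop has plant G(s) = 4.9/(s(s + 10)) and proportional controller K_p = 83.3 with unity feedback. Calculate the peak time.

From 1 + K_pG(s) = 0: s² + 10s + 408.2 = 0 ⇒ ω_n = 20.2, ζ = 0.2475.
Damped frequency ω_d = ω_n√(1−ζ²) = 19.57 rad/s, so peak time T_p = π/ω_d = 0.16 s.

T_p = 0.16 s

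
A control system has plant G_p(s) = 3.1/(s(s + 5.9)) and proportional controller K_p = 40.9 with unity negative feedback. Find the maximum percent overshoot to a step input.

42.6%

The closed-loop denominator s² + 5.9s + 126.8 gives ω_n = √126.8 = 11.26 and ζ = 5.9/(2ω_n) = 0.262.
%OS = 100·exp(−πζ/√(1−ζ²)) = 100·exp(−π·0.262/√0.9314) = 42.6%.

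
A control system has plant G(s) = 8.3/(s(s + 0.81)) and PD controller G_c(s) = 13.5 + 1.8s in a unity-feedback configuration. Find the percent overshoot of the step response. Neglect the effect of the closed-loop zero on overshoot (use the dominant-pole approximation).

3.03%

Forward path: (13.5 + 1.8s)·8.3/(s(s+0.81)). The closed-loop characteristic equation is s² + (0.81 + 8.3·1.8)s + 8.3·13.5 = 0.
That is s² + 15.75s + 112.1 = 0, so ω_n = 10.59 rad/s and ζ = 15.75/(2·10.59) = 0.744.
%OS = 100·exp(−πζ/√(1−ζ²)) = 3.03%.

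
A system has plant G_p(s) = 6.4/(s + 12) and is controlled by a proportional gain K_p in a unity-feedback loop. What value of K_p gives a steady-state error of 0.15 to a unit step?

Steady-state error for a unit step on this type-0 loop is 1/(1 + K_p·G_p(0)).
G_p(0) = 0.5333. Require 1/(1 + K_p·0.5333) = 0.15, so 1 + 0.5333·K_p = 6.667.
K_p = (6.667 − 1)/0.5333 = 10.6.

K_p = 10.6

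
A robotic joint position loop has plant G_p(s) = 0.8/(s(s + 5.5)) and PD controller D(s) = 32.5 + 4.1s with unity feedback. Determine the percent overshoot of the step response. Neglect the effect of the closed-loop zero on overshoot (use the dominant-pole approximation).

0.491%

Forward path: (32.5 + 4.1s)·0.8/(s(s+5.5)). The closed-loop characteristic equation is s² + (5.5 + 0.8·4.1)s + 0.8·32.5 = 0.
That is s² + 8.78s + 26 = 0, so ω_n = 5.099 rad/s and ζ = 8.78/(2·5.099) = 0.8609.
%OS = 100·exp(−πζ/√(1−ζ²)) = 0.491%.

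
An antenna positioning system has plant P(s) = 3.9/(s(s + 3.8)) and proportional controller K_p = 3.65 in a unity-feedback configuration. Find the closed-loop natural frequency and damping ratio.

ω_n = 3.77 rad/s, ζ = 0.504

The closed-loop denominator is s(s+3.8) + 3.65·3.9 = s² + 3.8s + 14.23.
So ω_n² = 14.23 ⇒ ω_n = 3.773 rad/s, and ζ = 3.8/(2ω_n) = 0.504.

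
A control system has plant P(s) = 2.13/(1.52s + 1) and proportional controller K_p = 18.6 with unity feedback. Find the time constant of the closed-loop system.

τ = 0.0374 s

Closed loop: T(s) = K_p·P/(1+K_p·P) = 39.62/(1.52s + 1 + 39.62), with pole at s = −(1 + 39.62)/1.52 = −26.72.
Closed-loop time constant τ = 1/26.72 = 0.0374 s.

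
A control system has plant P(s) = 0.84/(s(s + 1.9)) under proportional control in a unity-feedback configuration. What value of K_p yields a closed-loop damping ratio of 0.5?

K_p = 4.3

Closed-loop characteristic equation: s² + 1.9s + K_p·0.84 = 0.
So ω_n = √(0.84K_p) and 2ζω_n = 1.9, giving ζ = 1.9/(2√(0.84K_p)).
Setting ζ = 0.5: √(0.84K_p) = 1.9/(2·0.5) = 1.9, so K_p = 3.61/0.84 = 4.3.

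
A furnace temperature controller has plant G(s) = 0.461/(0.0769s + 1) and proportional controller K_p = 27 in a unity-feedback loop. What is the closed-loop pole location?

s = -174.9

Closed loop: T(s) = K_p·G/(1+K_p·G) = 12.45/(0.0769s + 1 + 12.45), with pole at s = −(1 + 12.45)/0.0769 = −174.9.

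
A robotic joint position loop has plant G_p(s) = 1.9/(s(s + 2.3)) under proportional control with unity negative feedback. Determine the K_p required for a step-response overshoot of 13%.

From %OS = 100·exp(−πζ/√(1−ζ²)) = 13%, ζ = −ln(0.13)/√(π²+ln²(0.13)) = 0.5446.
Characteristic equation s² + 2.3s + 1.9K_p = 0 gives ζ = 2.3/(2√(1.9K_p)).
Setting ζ = 0.5446: √(1.9K_p) = 2.3/(2·0.5446) = 2.111, so K_p = 4.458/1.9 = 2.35.

K_p = 2.35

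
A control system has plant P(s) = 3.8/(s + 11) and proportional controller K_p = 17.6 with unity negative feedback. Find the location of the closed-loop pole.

Closed-loop transfer function: T(s) = K_p·P(s)/(1 + K_p·P(s)) = 66.88/(s + 11 + 66.88) = 66.88/(s + 77.88).
The closed-loop pole is at s = −77.88.

s = -77.88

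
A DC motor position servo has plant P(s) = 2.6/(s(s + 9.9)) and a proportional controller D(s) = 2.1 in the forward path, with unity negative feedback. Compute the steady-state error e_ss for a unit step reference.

0

The open loop D(s)P(s) has a pole at the origin (type 1), so the static position error constant is infinite and e_ss = 1/(1+∞) = 0.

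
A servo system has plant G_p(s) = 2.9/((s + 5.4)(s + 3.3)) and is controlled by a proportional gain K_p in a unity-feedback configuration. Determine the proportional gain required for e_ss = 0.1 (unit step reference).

K_p = 55.3

The loop is type 0, so e_ss(step) = 1/(1 + K_pos) with K_pos = K_p·G_p(0).
G_p(0) = 0.1627. Require 1/(1 + K_p·0.1627) = 0.1, so 1 + 0.1627·K_p = 10.
K_p = (10 − 1)/0.1627 = 55.3.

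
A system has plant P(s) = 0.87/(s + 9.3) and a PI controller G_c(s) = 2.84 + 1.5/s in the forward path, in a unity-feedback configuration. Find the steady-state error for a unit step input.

The open loop G_c(s)P(s) has a pole at the origin (type 1), so the static position error constant is infinite and e_ss = 1/(1+∞) = 0.

0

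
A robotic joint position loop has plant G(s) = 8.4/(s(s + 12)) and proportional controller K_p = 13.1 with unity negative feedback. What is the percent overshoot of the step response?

From 1 + K_pG(s) = 0: s² + 12s + 110 = 0 ⇒ ω_n = 10.49, ζ = 0.572.
%OS = 100·exp(−πζ/√(1−ζ²)) = 100·exp(−π·0.572/√0.6728) = 11.2%.

11.2%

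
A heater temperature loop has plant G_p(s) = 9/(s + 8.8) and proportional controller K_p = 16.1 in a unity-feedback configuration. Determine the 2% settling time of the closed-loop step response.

T_s ≈ 0.026 s

Closed-loop transfer function: T(s) = K_p·G_p(s)/(1 + K_p·G_p(s)) = 144.9/(s + 8.8 + 144.9) = 144.9/(s + 153.7).
Time constant τ = 1/153.7 = 0.006506 s, so the 2% settling time is about 4τ = 0.026 s.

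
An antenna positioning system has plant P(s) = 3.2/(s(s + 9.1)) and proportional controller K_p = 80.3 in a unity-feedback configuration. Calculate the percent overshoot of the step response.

Closed-loop characteristic equation: s² + 9.1s + 257 = 0, so ω_n = 16.03 rad/s and ζ = 9.1/(2·16.03) = 0.2838.
%OS = 100·exp(−πζ/√(1−ζ²)) = 100·exp(−π·0.2838/√0.9194) = 39.5%.

39.5%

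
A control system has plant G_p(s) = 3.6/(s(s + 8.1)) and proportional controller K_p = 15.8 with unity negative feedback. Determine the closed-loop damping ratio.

The closed-loop denominator is s(s+8.1) + 15.8·3.6 = s² + 8.1s + 56.88.
So ω_n² = 56.88 ⇒ ω_n = 7.542 rad/s, and ζ = 8.1/(2ω_n) = 0.537.

ζ = 0.537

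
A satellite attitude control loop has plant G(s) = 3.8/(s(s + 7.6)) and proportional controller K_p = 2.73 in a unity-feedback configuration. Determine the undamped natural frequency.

ω_n = 3.22 rad/s

With unity feedback the closed-loop characteristic equation is s² + 7.6s + 2.73·3.8 = s² + 7.6s + 10.37 = 0.
So ω_n² = 10.37 ⇒ ω_n = 3.221 rad/s, and ζ = 7.6/(2ω_n) = 1.18.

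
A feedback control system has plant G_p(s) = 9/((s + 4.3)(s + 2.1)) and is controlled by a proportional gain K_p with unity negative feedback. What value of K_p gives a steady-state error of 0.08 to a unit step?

K_p = 11.5

Steady-state error for a unit step on this type-0 loop is 1/(1 + K_p·G_p(0)).
G_p(0) = 0.9967. Require 1/(1 + K_p·0.9967) = 0.08, so 1 + 0.9967·K_p = 12.5.
K_p = (12.5 − 1)/0.9967 = 11.5.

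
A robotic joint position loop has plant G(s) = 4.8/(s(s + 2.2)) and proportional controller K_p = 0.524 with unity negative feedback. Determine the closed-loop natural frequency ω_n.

ω_n = 1.59 rad/s

The closed-loop denominator is s(s+2.2) + 0.524·4.8 = s² + 2.2s + 2.515.
So ω_n² = 2.515 ⇒ ω_n = 1.586 rad/s, and ζ = 2.2/(2ω_n) = 0.694.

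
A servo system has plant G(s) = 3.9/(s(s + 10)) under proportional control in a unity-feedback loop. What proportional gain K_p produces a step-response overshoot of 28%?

From %OS = 100·exp(−πζ/√(1−ζ²)) = 28%, ζ = −ln(0.28)/√(π²+ln²(0.28)) = 0.3755.
Characteristic equation s² + 10s + 3.9K_p = 0 gives ζ = 10/(2√(3.9K_p)).
Setting ζ = 0.3755: √(3.9K_p) = 10/(2·0.3755) = 13.31, so K_p = 177.3/3.9 = 45.5.

K_p = 45.5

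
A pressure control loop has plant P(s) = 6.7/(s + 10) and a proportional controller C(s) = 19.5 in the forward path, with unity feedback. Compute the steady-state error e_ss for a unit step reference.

0.0711

The loop is type 0. Static position error constant K_pos = C(0)·P(0) = 19.5·0.67 = 13.07.
Steady-state error to a unit step: e_ss = 1/(1+K_pos) = 1/14.07 = 0.0711.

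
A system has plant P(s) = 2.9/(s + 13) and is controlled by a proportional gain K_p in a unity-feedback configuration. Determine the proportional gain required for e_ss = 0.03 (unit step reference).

The loop is type 0, so e_ss(step) = 1/(1 + K_pos) with K_pos = K_p·P(0).
P(0) = 0.2231. Require 1/(1 + K_p·0.2231) = 0.03, so 1 + 0.2231·K_p = 33.33.
K_p = (33.33 − 1)/0.2231 = 145.

K_p = 145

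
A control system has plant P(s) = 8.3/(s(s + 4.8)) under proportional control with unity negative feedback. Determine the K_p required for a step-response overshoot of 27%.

From %OS = 100·exp(−πζ/√(1−ζ²)) = 27%, ζ = −ln(0.27)/√(π²+ln²(0.27)) = 0.3847.
Characteristic equation s² + 4.8s + 8.3K_p = 0 gives ζ = 4.8/(2√(8.3K_p)).
Setting ζ = 0.3847: √(8.3K_p) = 4.8/(2·0.3847) = 6.239, so K_p = 38.92/8.3 = 4.69.

K_p = 4.69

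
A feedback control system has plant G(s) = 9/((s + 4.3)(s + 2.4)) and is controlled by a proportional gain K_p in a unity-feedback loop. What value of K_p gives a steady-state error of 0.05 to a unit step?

K_p = 21.8

For a type-0 loop with proportional control, e_ss = 1/(1 + K_p·G(0)).
G(0) = 0.8721. Require 1/(1 + K_p·0.8721) = 0.05, so 1 + 0.8721·K_p = 20.
K_p = (20 − 1)/0.8721 = 21.8.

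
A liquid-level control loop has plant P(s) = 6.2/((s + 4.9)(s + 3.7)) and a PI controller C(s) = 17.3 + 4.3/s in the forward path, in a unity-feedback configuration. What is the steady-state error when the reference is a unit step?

The open loop C(s)P(s) has a pole at the origin (type 1), so the static position error constant is infinite and e_ss = 1/(1+∞) = 0.

0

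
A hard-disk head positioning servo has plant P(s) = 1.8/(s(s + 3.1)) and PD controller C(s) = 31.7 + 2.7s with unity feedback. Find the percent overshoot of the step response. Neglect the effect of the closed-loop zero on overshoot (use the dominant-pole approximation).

14.3%

Forward path: (31.7 + 2.7s)·1.8/(s(s+3.1)). The closed-loop characteristic equation is s² + (3.1 + 1.8·2.7)s + 1.8·31.7 = 0.
That is s² + 7.96s + 57.06 = 0, so ω_n = 7.554 rad/s and ζ = 7.96/(2·7.554) = 0.5269.
%OS = 100·exp(−πζ/√(1−ζ²)) = 14.3%.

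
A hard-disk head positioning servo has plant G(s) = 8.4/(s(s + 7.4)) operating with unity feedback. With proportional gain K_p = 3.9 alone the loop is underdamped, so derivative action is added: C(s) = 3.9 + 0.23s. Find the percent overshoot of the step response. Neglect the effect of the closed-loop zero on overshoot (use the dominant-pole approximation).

Forward path: (3.9 + 0.23s)·8.4/(s(s+7.4)). The closed-loop characteristic equation is s² + (7.4 + 8.4·0.23)s + 8.4·3.9 = 0.
That is s² + 9.332s + 32.76 = 0, so ω_n = 5.724 rad/s and ζ = 9.332/(2·5.724) = 0.8152.
%OS = 100·exp(−πζ/√(1−ζ²)) = 1.2%.

1.2%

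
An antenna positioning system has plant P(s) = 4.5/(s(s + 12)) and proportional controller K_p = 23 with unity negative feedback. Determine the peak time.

From 1 + K_pP(s) = 0: s² + 12s + 103.5 = 0 ⇒ ω_n = 10.17, ζ = 0.5898.
Damped frequency ω_d = ω_n√(1−ζ²) = 8.216 rad/s, so peak time T_p = π/ω_d = 0.382 s.

T_p = 0.382 s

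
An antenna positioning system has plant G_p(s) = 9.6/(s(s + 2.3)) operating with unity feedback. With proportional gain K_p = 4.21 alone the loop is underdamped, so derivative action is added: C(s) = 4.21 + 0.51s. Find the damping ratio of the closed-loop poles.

ζ = 0.566

Forward path: (4.21 + 0.51s)·9.6/(s(s+2.3)). The closed-loop characteristic equation is s² + (2.3 + 9.6·0.51)s + 9.6·4.21 = 0.
That is s² + 7.196s + 40.42 = 0, so ω_n = 6.357 rad/s and ζ = 7.196/(2·6.357) = 0.566.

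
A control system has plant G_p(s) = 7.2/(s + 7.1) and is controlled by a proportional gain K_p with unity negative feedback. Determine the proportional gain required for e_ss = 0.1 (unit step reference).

For a type-0 loop with proportional control, e_ss = 1/(1 + K_p·G_p(0)).
G_p(0) = 1.014. Require 1/(1 + K_p·1.014) = 0.1, so 1 + 1.014·K_p = 10.
K_p = (10 − 1)/1.014 = 8.88.

K_p = 8.88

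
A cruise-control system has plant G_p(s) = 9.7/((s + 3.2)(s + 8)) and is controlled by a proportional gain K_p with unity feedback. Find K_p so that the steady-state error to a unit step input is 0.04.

For a type-0 loop with proportional control, e_ss = 1/(1 + K_p·G_p(0)).
G_p(0) = 0.3789. Require 1/(1 + K_p·0.3789) = 0.04, so 1 + 0.3789·K_p = 25.
K_p = (25 − 1)/0.3789 = 63.3.

K_p = 63.3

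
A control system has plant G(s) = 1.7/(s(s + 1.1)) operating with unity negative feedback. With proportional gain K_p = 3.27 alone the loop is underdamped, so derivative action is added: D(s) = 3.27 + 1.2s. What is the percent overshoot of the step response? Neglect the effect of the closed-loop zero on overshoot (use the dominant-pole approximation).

6.06%

Forward path: (3.27 + 1.2s)·1.7/(s(s+1.1)). The closed-loop characteristic equation is s² + (1.1 + 1.7·1.2)s + 1.7·3.27 = 0.
That is s² + 3.14s + 5.559 = 0, so ω_n = 2.358 rad/s and ζ = 3.14/(2·2.358) = 0.6659.
%OS = 100·exp(−πζ/√(1−ζ²)) = 6.06%.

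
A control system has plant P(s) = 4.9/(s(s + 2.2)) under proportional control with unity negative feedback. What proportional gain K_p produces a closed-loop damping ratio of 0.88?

Closed-loop characteristic equation: s² + 2.2s + K_p·4.9 = 0.
So ω_n = √(4.9K_p) and 2ζω_n = 2.2, giving ζ = 2.2/(2√(4.9K_p)).
Setting ζ = 0.88: √(4.9K_p) = 2.2/(2·0.88) = 1.25, so K_p = 1.562/4.9 = 0.319.

K_p = 0.319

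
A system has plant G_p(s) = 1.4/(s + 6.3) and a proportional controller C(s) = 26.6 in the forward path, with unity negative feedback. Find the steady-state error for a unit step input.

The loop is type 0. Static position error constant K_pos = C(0)·G_p(0) = 26.6·0.2222 = 5.911.
Steady-state error to a unit step: e_ss = 1/(1+K_pos) = 1/6.911 = 0.145.

0.145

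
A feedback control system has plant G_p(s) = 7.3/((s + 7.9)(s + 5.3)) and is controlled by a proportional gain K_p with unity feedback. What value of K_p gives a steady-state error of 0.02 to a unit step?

For a type-0 loop with proportional control, e_ss = 1/(1 + K_p·G_p(0)).
G_p(0) = 0.1743. Require 1/(1 + K_p·0.1743) = 0.02, so 1 + 0.1743·K_p = 50.
K_p = (50 − 1)/0.1743 = 281.

K_p = 281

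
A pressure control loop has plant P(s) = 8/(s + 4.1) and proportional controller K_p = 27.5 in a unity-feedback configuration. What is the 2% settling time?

T_s ≈ 0.0178 s

Closed-loop transfer function: T(s) = K_p·P(s)/(1 + K_p·P(s)) = 220/(s + 4.1 + 220) = 220/(s + 224.1).
Time constant τ = 1/224.1 = 0.004462 s, so the 2% settling time is about 4τ = 0.0178 s.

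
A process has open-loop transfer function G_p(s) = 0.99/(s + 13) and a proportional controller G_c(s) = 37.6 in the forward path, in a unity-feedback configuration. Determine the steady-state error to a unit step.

The loop is type 0. Static position error constant K_pos = G_c(0)·G_p(0) = 37.6·0.07615 = 2.863.
Steady-state error to a unit step: e_ss = 1/(1+K_pos) = 1/3.863 = 0.259.

0.259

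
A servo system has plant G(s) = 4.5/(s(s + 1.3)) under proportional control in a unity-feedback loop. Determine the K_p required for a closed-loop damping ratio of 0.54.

Closed-loop characteristic equation: s² + 1.3s + K_p·4.5 = 0.
So ω_n = √(4.5K_p) and 2ζω_n = 1.3, giving ζ = 1.3/(2√(4.5K_p)).
Setting ζ = 0.54: √(4.5K_p) = 1.3/(2·0.54) = 1.204, so K_p = 1.449/4.5 = 0.322.

K_p = 0.322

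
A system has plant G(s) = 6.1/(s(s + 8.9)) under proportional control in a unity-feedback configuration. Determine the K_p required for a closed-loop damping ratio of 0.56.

K_p = 10.4

Closed-loop characteristic equation: s² + 8.9s + K_p·6.1 = 0.
So ω_n = √(6.1K_p) and 2ζω_n = 8.9, giving ζ = 8.9/(2√(6.1K_p)).
Setting ζ = 0.56: √(6.1K_p) = 8.9/(2·0.56) = 7.946, so K_p = 63.15/6.1 = 10.4.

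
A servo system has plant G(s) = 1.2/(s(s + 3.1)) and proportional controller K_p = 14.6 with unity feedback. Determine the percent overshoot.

28.6%

The closed-loop denominator s² + 3.1s + 17.52 gives ω_n = √17.52 = 4.186 and ζ = 3.1/(2ω_n) = 0.3703.
%OS = 100·exp(−πζ/√(1−ζ²)) = 100·exp(−π·0.3703/√0.8629) = 28.6%.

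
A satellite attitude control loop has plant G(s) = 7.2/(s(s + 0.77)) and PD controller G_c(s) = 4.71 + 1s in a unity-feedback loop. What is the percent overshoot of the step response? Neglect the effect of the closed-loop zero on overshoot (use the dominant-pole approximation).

Forward path: (4.71 + 1s)·7.2/(s(s+0.77)). The closed-loop characteristic equation is s² + (0.77 + 7.2·1)s + 7.2·4.71 = 0.
That is s² + 7.97s + 33.91 = 0, so ω_n = 5.823 rad/s and ζ = 7.97/(2·5.823) = 0.6843.
%OS = 100·exp(−πζ/√(1−ζ²)) = 5.24%.

5.24%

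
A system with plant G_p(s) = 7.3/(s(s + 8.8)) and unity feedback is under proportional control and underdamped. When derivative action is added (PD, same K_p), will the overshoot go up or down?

The derivative term adds K·K_d to the s-coefficient of the characteristic equation, raising 2ζω_n while ω_n is unchanged; ζ increases, so overshoot decreases.

decrease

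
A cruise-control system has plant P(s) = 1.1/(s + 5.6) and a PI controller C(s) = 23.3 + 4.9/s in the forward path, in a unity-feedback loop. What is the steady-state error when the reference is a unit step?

The open loop C(s)P(s) has a pole at the origin (type 1), so the static position error constant is infinite and e_ss = 1/(1+∞) = 0.

0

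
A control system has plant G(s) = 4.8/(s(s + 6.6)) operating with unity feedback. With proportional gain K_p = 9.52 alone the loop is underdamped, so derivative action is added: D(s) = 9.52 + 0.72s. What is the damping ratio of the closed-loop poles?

Forward path: (9.52 + 0.72s)·4.8/(s(s+6.6)). The closed-loop characteristic equation is s² + (6.6 + 4.8·0.72)s + 4.8·9.52 = 0.
That is s² + 10.06s + 45.7 = 0, so ω_n = 6.76 rad/s and ζ = 10.06/(2·6.76) = 0.7438.

ζ = 0.744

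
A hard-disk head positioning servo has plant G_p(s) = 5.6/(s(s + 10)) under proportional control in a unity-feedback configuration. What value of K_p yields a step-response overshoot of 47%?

K_p = 81.8

From %OS = 100·exp(−πζ/√(1−ζ²)) = 47%, ζ = −ln(0.47)/√(π²+ln²(0.47)) = 0.2337.
Characteristic equation s² + 10s + 5.6K_p = 0 gives ζ = 10/(2√(5.6K_p)).
Setting ζ = 0.2337: √(5.6K_p) = 10/(2·0.2337) = 21.4, so K_p = 457.8/5.6 = 81.8.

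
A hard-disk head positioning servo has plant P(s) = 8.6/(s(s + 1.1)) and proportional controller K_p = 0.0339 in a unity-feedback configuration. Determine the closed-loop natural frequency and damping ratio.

1 + K_p·P(s) = 0 gives s² + 1.1s + 0.2915 = 0.
Matching s² + 2ζω_n s + ω_n²: ω_n = √0.2915 = 0.5399 rad/s and 2ζω_n = 1.1, so ζ = 1.1/(2·0.5399) = 1.02.

ω_n = 0.54 rad/s, ζ = 1.02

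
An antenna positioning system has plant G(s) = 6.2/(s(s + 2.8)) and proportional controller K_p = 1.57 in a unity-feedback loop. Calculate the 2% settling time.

Closed-loop characteristic equation: s² + 2.8s + 9.734 = 0, so ω_n = 3.12 rad/s and ζ = 2.8/(2·3.12) = 0.4487.
2% settling time T_s ≈ 4/(ζω_n) = 4/1.4 = 2.86 s.

T_s ≈ 2.86 s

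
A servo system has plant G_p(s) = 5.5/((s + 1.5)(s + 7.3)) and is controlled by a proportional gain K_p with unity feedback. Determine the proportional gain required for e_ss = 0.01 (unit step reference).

K_p = 197

The loop is type 0, so e_ss(step) = 1/(1 + K_pos) with K_pos = K_p·G_p(0).
G_p(0) = 0.5023. Require 1/(1 + K_p·0.5023) = 0.01, so 1 + 0.5023·K_p = 100.
K_p = (100 − 1)/0.5023 = 197.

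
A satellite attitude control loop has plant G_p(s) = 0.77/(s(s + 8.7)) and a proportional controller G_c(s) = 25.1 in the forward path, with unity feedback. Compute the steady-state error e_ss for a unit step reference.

0

The open loop G_c(s)G_p(s) has a pole at the origin (type 1), so the static position error constant is infinite and e_ss = 1/(1+∞) = 0.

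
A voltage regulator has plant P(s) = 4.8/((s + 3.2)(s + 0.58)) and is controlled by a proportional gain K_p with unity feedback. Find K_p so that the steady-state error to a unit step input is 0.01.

K_p = 38.3

The loop is type 0, so e_ss(step) = 1/(1 + K_pos) with K_pos = K_p·P(0).
P(0) = 2.586. Require 1/(1 + K_p·2.586) = 0.01, so 1 + 2.586·K_p = 100.
K_p = (100 − 1)/2.586 = 38.3.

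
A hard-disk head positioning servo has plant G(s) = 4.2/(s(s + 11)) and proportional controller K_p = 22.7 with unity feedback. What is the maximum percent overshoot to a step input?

The closed-loop denominator s² + 11s + 95.34 gives ω_n = √95.34 = 9.764 and ζ = 11/(2ω_n) = 0.5633.
%OS = 100·exp(−πζ/√(1−ζ²)) = 100·exp(−π·0.5633/√0.6827) = 11.7%.

11.7%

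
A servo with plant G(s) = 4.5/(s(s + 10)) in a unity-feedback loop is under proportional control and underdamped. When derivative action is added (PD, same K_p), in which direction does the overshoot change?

The derivative term adds K·K_d to the s-coefficient of the characteristic equation, raising 2ζω_n while ω_n is unchanged; ζ increases, so overshoot decreases.

decrease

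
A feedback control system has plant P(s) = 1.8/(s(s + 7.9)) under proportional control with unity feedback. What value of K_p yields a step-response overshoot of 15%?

K_p = 32.4

From %OS = 100·exp(−πζ/√(1−ζ²)) = 15%, ζ = −ln(0.15)/√(π²+ln²(0.15)) = 0.5169.
Characteristic equation s² + 7.9s + 1.8K_p = 0 gives ζ = 7.9/(2√(1.8K_p)).
Setting ζ = 0.5169: √(1.8K_p) = 7.9/(2·0.5169) = 7.641, so K_p = 58.39/1.8 = 32.4.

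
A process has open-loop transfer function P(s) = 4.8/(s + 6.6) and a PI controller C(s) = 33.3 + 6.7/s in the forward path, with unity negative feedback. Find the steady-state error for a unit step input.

The open loop C(s)P(s) has a pole at the origin (type 1), so the static position error constant is infinite and e_ss = 1/(1+∞) = 0.

0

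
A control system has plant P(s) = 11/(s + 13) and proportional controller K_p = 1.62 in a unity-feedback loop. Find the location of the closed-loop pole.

s = -30.82

Closed-loop transfer function: T(s) = K_p·P(s)/(1 + K_p·P(s)) = 17.82/(s + 13 + 17.82) = 17.82/(s + 30.82).
The closed-loop pole is at s = −30.82.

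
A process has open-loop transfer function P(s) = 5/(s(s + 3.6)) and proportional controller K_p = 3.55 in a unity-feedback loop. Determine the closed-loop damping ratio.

ζ = 0.427

1 + K_p·P(s) = 0 gives s² + 3.6s + 17.75 = 0.
So ω_n² = 17.75 ⇒ ω_n = 4.213 rad/s, and ζ = 3.6/(2ω_n) = 0.427.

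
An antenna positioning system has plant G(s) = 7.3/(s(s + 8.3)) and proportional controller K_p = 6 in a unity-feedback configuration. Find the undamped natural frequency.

ω_n = 6.62 rad/s

1 + K_p·G(s) = 0 gives s² + 8.3s + 43.8 = 0.
Matching s² + 2ζω_n s + ω_n²: ω_n = √43.8 = 6.618 rad/s and 2ζω_n = 8.3, so ζ = 8.3/(2·6.618) = 0.627.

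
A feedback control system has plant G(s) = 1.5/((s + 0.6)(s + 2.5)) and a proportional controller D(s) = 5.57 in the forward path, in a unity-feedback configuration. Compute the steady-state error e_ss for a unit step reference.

The loop is type 0. Static position error constant K_pos = D(0)·G(0) = 5.57·1 = 5.57.
Steady-state error to a unit step: e_ss = 1/(1+K_pos) = 1/6.57 = 0.152.

0.152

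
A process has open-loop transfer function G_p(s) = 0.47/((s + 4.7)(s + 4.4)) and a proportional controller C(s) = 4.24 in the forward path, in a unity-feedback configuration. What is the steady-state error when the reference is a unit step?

The loop is type 0. Static position error constant K_pos = C(0)·G_p(0) = 4.24·0.02273 = 0.09636.
Steady-state error to a unit step: e_ss = 1/(1+K_pos) = 1/1.096 = 0.912.

0.912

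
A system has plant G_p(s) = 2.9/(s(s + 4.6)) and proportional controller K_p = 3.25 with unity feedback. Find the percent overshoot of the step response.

2.86%

Closed-loop characteristic equation: s² + 4.6s + 9.425 = 0, so ω_n = 3.07 rad/s and ζ = 4.6/(2·3.07) = 0.7492.
%OS = 100·exp(−πζ/√(1−ζ²)) = 100·exp(−π·0.7492/√0.4387) = 2.86%.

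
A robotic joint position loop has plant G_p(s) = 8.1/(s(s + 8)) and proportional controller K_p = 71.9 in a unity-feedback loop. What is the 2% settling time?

From 1 + K_pG_p(s) = 0: s² + 8s + 582.4 = 0 ⇒ ω_n = 24.13, ζ = 0.1657.
2% settling time T_s ≈ 4/(ζω_n) = 4/4 = 1 s.

T_s ≈ 1 s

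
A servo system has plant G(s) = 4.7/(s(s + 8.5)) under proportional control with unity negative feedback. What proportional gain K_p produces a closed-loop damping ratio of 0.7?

Closed-loop characteristic equation: s² + 8.5s + K_p·4.7 = 0.
So ω_n = √(4.7K_p) and 2ζω_n = 8.5, giving ζ = 8.5/(2√(4.7K_p)).
Setting ζ = 0.7: √(4.7K_p) = 8.5/(2·0.7) = 6.071, so K_p = 36.86/4.7 = 7.84.

K_p = 7.84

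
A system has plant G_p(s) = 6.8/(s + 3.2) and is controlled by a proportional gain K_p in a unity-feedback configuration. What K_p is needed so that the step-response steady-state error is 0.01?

K_p = 46.6

The loop is type 0, so e_ss(step) = 1/(1 + K_pos) with K_pos = K_p·G_p(0).
G_p(0) = 2.125. Require 1/(1 + K_p·2.125) = 0.01, so 1 + 2.125·K_p = 100.
K_p = (100 − 1)/2.125 = 46.6.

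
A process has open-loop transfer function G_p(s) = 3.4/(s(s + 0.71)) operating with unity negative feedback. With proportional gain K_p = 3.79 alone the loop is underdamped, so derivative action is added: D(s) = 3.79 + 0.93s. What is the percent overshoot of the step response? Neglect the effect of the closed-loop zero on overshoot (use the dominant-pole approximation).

Forward path: (3.79 + 0.93s)·3.4/(s(s+0.71)). The closed-loop characteristic equation is s² + (0.71 + 3.4·0.93)s + 3.4·3.79 = 0.
That is s² + 3.872s + 12.89 = 0, so ω_n = 3.59 rad/s and ζ = 3.872/(2·3.59) = 0.5393.
%OS = 100·exp(−πζ/√(1−ζ²)) = 13.4%.

13.4%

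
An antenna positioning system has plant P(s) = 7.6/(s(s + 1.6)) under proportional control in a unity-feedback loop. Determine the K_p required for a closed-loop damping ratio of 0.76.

K_p = 0.146

Closed-loop characteristic equation: s² + 1.6s + K_p·7.6 = 0.
So ω_n = √(7.6K_p) and 2ζω_n = 1.6, giving ζ = 1.6/(2√(7.6K_p)).
Setting ζ = 0.76: √(7.6K_p) = 1.6/(2·0.76) = 1.053, so K_p = 1.108/7.6 = 0.146.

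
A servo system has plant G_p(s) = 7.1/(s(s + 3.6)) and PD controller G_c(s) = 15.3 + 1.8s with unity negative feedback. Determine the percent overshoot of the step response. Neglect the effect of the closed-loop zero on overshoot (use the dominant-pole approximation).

Forward path: (15.3 + 1.8s)·7.1/(s(s+3.6)). The closed-loop characteristic equation is s² + (3.6 + 7.1·1.8)s + 7.1·15.3 = 0.
That is s² + 16.38s + 108.6 = 0, so ω_n = 10.42 rad/s and ζ = 16.38/(2·10.42) = 0.7858.
%OS = 100·exp(−πζ/√(1−ζ²)) = 1.85%.

1.85%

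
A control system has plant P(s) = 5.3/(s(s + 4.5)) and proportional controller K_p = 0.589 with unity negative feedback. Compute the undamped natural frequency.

ω_n = 1.77 rad/s

1 + K_p·P(s) = 0 gives s² + 4.5s + 3.122 = 0.
Matching s² + 2ζω_n s + ω_n²: ω_n = √3.122 = 1.767 rad/s and 2ζω_n = 4.5, so ζ = 4.5/(2·1.767) = 1.27.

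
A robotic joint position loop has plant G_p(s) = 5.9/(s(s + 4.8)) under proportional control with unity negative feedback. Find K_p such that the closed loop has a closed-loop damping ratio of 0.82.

Closed-loop characteristic equation: s² + 4.8s + K_p·5.9 = 0.
So ω_n = √(5.9K_p) and 2ζω_n = 4.8, giving ζ = 4.8/(2√(5.9K_p)).
Setting ζ = 0.82: √(5.9K_p) = 4.8/(2·0.82) = 2.927, so K_p = 8.566/5.9 = 1.45.

K_p = 1.45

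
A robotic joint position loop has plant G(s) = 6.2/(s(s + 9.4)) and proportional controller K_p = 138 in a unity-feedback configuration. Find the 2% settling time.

T_s ≈ 0.851 s

The closed-loop denominator s² + 9.4s + 855.6 gives ω_n = √855.6 = 29.25 and ζ = 9.4/(2ω_n) = 0.1607.
2% settling time T_s ≈ 4/(ζω_n) = 4/4.7 = 0.851 s.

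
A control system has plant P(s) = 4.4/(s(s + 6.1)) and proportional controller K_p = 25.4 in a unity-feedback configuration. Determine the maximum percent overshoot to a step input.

38.8%

The closed-loop denominator s² + 6.1s + 111.8 gives ω_n = √111.8 = 10.57 and ζ = 6.1/(2ω_n) = 0.2885.
%OS = 100·exp(−πζ/√(1−ζ²)) = 100·exp(−π·0.2885/√0.9168) = 38.8%.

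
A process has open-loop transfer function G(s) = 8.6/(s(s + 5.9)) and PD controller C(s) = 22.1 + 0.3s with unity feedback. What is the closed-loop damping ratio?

ζ = 0.308

Forward path: (22.1 + 0.3s)·8.6/(s(s+5.9)). The closed-loop characteristic equation is s² + (5.9 + 8.6·0.3)s + 8.6·22.1 = 0.
That is s² + 8.48s + 190.1 = 0, so ω_n = 13.79 rad/s and ζ = 8.48/(2·13.79) = 0.3076.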